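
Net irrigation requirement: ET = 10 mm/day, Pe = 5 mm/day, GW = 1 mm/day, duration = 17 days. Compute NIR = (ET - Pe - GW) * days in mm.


Daily deficit = ET - Pe - GW = 10 - 5 - 1 = 4 mm/day
NIR = 4 * 17 = 68 mm

68.0000 mm


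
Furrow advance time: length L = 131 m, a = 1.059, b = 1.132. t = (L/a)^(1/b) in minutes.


t = (L/a)^(1/b)
t = (131/1.059)^(1/1.132)
t = 123.701605^(1/1.132)

70.5323 min


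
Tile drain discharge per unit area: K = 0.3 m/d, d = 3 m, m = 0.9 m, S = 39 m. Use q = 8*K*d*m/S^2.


q = 8*K*d*m/S^2
q = 8*0.3*3*0.9/39^2
q = 6.4800 / 1521

0.0043 m/d


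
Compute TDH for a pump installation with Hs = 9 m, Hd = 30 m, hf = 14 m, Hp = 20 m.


TDH = Hs + Hd + hf + Hp = 9 + 30 + 14 + 20 = 73

73 m


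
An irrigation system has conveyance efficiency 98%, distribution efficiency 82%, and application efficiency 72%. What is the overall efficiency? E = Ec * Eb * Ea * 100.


Ec = 0.98, Eb = 0.82, Ea = 0.72
E = 0.98 * 0.82 * 0.72 * 100 = 57.8592%

57.8592 %


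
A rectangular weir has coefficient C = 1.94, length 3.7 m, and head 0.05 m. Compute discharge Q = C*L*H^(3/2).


Q = C * L * H^(3/2) = 1.94 * 3.7 * 0.05^1.5 = 1.94 * 3.7 * 0.011180

0.0803 m^3/s


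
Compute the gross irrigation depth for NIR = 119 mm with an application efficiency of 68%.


Ea = 68% = 0.68
GID = NIR / Ea = 119 / 0.68 = 175.0000 mm

175.0000 mm


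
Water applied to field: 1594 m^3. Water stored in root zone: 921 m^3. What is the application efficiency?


Ea = V_root / V_field * 100 = 921 / 1594 * 100 = 57.7792%

57.7792 %


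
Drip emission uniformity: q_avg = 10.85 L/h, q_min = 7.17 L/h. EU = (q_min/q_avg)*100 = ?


EU = (q_min/q_avg)*100 = (7.17/10.85)*100 = 66.0829%

66.0829 %


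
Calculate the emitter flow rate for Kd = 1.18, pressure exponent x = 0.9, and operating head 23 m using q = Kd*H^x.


q = Kd * H^x = 1.18 * 23^0.9 = 1.18 * 16.809510

19.8352 L/h


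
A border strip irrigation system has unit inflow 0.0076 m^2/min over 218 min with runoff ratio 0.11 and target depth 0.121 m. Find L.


L = q*t/((1+r)*Z)
L = 0.0076*218/((1+0.11)*0.121)
L = 1.6568/0.13431

12.3356 m


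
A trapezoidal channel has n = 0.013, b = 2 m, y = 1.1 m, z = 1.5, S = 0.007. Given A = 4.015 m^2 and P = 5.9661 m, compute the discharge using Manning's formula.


R = A/P = 4.015/5.9661 = 0.672969
Q = (1/0.013) * 4.015 * 0.672969^(2/3) * 0.007^0.5

19.8436 m^3/s


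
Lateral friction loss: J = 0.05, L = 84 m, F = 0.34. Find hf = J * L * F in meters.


hf = J * L * F = 0.05 * 84 * 0.34 = 1.4280 m

1.4280 m


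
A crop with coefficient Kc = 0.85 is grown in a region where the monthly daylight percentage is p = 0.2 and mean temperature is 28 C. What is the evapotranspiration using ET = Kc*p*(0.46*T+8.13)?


ET = Kc * p * (0.46*T + 8.13)
ET = 0.85 * 0.2 * (0.46*28 + 8.13)
ET = 0.85 * 0.2 * 21.0100

3.5717 mm/day


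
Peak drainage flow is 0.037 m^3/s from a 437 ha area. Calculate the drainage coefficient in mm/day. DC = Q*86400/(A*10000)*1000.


DC = Q * 86400 / (A * 10000) * 1000
DC = 0.037 * 86400 / (437 * 10000) * 1000
DC = 3196800.0000 / 4370000

0.7315 mm/day


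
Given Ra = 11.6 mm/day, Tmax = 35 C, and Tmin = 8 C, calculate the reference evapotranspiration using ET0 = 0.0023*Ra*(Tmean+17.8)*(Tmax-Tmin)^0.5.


Tmean = (Tmax + Tmin)/2 = (35 + 8)/2 = 21.5
ET0 = 0.0023 * 11.6 * (21.5 + 17.8) * sqrt(35 - 8)
ET0 = 0.0023 * 11.6 * 39.3 * 5.196152

5.4483 mm/day


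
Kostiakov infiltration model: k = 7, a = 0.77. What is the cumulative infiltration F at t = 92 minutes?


F = k * t^a = 7 * 92^0.77
F = 7 * 32.517461

227.6222 mm


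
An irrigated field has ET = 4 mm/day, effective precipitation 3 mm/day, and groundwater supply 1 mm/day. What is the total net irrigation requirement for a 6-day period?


Daily deficit = ET - Pe - GW = 4 - 3 - 1 = 0 mm/day
NIR = 0 * 6 = 0 mm

0 mm


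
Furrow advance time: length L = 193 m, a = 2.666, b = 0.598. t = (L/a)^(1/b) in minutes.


t = (L/a)^(1/b)
t = (193/2.666)^(1/0.598)
t = 72.393098^(1/0.598)

1287.8387 min


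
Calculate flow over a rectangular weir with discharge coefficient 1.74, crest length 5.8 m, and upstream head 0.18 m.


Q = C * L * H^(3/2) = 1.74 * 5.8 * 0.18^1.5 = 1.74 * 5.8 * 0.076368

0.7707 m^3/s


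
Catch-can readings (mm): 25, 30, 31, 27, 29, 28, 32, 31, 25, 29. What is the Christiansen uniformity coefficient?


mean = 28.700000 mm
MAD = 1.960000 mm
CU = (1 - 1.960000/28.700000)*100

93.1707 %


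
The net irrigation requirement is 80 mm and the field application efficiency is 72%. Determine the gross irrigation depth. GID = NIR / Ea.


Ea = 72% = 0.72
GID = NIR / Ea = 80 / 0.72 = 111.1111 mm

111.1111 mm


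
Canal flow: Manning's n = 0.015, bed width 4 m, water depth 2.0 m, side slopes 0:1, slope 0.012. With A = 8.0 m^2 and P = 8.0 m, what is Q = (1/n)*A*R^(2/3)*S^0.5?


R = A/P = 8.0/8.0 = 1.000000
Q = (1/0.015) * 8.0 * 1.000000^(2/3) * 0.012^0.5

58.4237 m^3/s


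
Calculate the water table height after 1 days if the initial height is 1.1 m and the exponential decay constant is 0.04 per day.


m = m0 * exp(-k*t)
m = 1.1 * exp(-0.04 * 1)
m = 1.1 * exp(-0.0400)

1.0569 m


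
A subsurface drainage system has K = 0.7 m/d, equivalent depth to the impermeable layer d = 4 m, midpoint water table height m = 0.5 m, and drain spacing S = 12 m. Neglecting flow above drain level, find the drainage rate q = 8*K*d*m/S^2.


q = 8*K*d*m/S^2
q = 8*0.7*4*0.5/12^2
q = 11.2000 / 144

0.0778 m/d


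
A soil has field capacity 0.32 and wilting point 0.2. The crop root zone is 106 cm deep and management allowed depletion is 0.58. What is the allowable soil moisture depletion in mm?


SMD = (FC - PWP) * d * MAD * 10
SMD = (0.32 - 0.2) * 106 * 0.58 * 10
SMD = 0.1200 * 106 * 0.58 * 10

73.7760 mm


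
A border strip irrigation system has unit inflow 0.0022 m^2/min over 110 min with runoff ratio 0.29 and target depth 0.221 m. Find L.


L = q*t/((1+r)*Z)
L = 0.0022*110/((1+0.29)*0.221)
L = 0.242/0.28509

0.8489 m


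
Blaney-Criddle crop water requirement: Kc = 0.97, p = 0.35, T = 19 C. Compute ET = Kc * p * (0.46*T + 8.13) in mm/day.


ET = Kc * p * (0.46*T + 8.13)
ET = 0.97 * 0.35 * (0.46*19 + 8.13)
ET = 0.97 * 0.35 * 16.8700

5.7274 mm/day


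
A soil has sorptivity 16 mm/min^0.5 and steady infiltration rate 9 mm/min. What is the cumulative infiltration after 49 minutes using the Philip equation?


F = S*sqrt(t) + A*t
F = 16*sqrt(49) + 9*49
F = 16*7.000000 + 441

553.0000 mm


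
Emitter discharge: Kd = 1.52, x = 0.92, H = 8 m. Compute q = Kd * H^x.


q = Kd * H^x = 1.52 * 8^0.92 = 1.52 * 6.773962

10.2964 L/h


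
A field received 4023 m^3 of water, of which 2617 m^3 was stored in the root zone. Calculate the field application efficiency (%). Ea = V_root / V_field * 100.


Ea = V_root / V_field * 100 = 2617 / 4023 * 100 = 65.0510%

65.0510 %


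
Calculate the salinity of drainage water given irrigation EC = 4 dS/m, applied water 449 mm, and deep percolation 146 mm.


EC_dw = EC_iw * D_iw / D_dw
EC_dw = 4 * 449 / 146
EC_dw = 1796 / 146

12.3014 dS/m


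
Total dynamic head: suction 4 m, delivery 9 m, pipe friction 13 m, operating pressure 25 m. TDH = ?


TDH = Hs + Hd + hf + Hp = 4 + 9 + 13 + 25 = 51

51 m


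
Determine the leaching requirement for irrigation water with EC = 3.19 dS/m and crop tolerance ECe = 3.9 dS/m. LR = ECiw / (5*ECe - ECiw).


LR = ECiw / (5*ECe - ECiw)
LR = 3.19 / (5*3.9 - 3.19)
LR = 3.19 / 16.3100

0.1956


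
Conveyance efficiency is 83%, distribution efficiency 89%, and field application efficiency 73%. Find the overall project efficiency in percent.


Ec = 0.83, Eb = 0.89, Ea = 0.73
E = 0.83 * 0.89 * 0.73 * 100 = 53.9251%

53.9251 %


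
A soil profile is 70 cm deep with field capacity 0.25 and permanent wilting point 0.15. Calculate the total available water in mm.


AWC = (FC - PWP) * d * 10
AWC = (0.25 - 0.15) * 70 * 10
AWC = 0.1000 * 70 * 10

70.0000 mm


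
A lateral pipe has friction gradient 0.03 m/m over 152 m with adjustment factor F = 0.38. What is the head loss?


hf = J * L * F = 0.03 * 152 * 0.38 = 1.7328 m

1.7328 m


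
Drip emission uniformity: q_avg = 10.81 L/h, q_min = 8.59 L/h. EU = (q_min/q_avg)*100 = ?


EU = (q_min/q_avg)*100 = (8.59/10.81)*100 = 79.4635%

79.4635 %


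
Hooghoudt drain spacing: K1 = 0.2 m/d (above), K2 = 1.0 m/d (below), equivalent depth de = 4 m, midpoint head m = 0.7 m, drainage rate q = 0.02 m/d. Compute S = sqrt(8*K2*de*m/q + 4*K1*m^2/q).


S^2 = 8*K2*de*m/q + 4*K1*m^2/q
S^2 = 8*1.0*4*0.7/0.02 + 4*0.2*0.7^2/0.02
S = sqrt(1139.6000)

33.7580 m


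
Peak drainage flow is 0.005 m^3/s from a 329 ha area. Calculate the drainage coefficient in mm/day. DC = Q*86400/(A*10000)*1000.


DC = Q * 86400 / (A * 10000) * 1000
DC = 0.005 * 86400 / (329 * 10000) * 1000
DC = 432000.0000 / 3290000

0.1313 mm/day


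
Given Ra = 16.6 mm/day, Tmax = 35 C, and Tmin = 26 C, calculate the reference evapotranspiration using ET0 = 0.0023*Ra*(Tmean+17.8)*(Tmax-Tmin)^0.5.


Tmean = (Tmax + Tmin)/2 = (35 + 26)/2 = 30.5
ET0 = 0.0023 * 16.6 * (30.5 + 17.8) * sqrt(35 - 26)
ET0 = 0.0023 * 16.6 * 48.3 * 3.000000

5.5323 mm/day


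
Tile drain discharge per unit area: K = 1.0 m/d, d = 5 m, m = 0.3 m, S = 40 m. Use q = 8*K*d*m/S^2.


q = 8*K*d*m/S^2
q = 8*1.0*5*0.3/40^2
q = 12.0000 / 1600

0.0075 m/d


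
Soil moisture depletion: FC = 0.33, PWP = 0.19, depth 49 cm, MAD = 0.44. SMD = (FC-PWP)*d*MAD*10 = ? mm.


SMD = (FC - PWP) * d * MAD * 10
SMD = (0.33 - 0.19) * 49 * 0.44 * 10
SMD = 0.1400 * 49 * 0.44 * 10

30.1840 mm


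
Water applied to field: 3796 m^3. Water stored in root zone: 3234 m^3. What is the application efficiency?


Ea = V_root / V_field * 100 = 3234 / 3796 * 100 = 85.1949%

85.1949 %


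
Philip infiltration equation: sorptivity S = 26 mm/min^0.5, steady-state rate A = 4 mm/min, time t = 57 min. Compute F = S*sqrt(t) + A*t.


F = S*sqrt(t) + A*t
F = 26*sqrt(57) + 4*57
F = 26*7.549834 + 228

424.2957 mm


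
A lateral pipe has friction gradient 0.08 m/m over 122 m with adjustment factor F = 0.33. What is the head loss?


hf = J * L * F = 0.08 * 122 * 0.33 = 3.2208 m

3.2208 m


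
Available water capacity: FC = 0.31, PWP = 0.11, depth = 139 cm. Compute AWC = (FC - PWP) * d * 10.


AWC = (FC - PWP) * d * 10
AWC = (0.31 - 0.11) * 139 * 10
AWC = 0.2000 * 139 * 10

278.0000 mm


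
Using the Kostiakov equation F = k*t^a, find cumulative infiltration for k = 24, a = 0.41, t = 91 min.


F = k * t^a = 24 * 91^0.41
F = 24 * 6.356338

152.5521 mm


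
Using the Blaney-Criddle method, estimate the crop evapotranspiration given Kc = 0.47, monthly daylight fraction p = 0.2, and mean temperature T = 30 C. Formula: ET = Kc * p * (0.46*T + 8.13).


ET = Kc * p * (0.46*T + 8.13)
ET = 0.47 * 0.2 * (0.46*30 + 8.13)
ET = 0.47 * 0.2 * 21.9300

2.0614 mm/day


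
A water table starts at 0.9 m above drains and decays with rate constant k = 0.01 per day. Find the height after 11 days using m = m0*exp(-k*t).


m = m0 * exp(-k*t)
m = 0.9 * exp(-0.01 * 11)
m = 0.9 * exp(-0.1100)

0.8063 m


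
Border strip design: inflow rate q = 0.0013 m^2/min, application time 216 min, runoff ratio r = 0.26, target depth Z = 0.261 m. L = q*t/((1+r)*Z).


L = q*t/((1+r)*Z)
L = 0.0013*216/((1+0.26)*0.261)
L = 0.2808/0.32886

0.8539 m


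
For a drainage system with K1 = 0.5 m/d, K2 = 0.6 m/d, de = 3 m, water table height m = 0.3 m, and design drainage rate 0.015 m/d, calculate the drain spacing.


S^2 = 8*K2*de*m/q + 4*K1*m^2/q
S^2 = 8*0.6*3*0.3/0.015 + 4*0.5*0.3^2/0.015
S = sqrt(300.0000)

17.3205 m


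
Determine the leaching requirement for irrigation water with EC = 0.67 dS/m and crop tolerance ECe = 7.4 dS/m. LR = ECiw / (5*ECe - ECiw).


LR = ECiw / (5*ECe - ECiw)
LR = 0.67 / (5*7.4 - 0.67)
LR = 0.67 / 36.3300

0.0184


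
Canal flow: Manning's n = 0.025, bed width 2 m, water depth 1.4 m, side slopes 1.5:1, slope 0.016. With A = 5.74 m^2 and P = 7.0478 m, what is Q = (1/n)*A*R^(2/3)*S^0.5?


R = A/P = 5.74/7.0478 = 0.814439
Q = (1/0.025) * 5.74 * 0.814439^(2/3) * 0.016^0.5

25.3282 m^3/s


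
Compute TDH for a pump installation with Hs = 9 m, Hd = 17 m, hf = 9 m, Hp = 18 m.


TDH = Hs + Hd + hf + Hp = 9 + 17 + 9 + 18 = 53

53 m


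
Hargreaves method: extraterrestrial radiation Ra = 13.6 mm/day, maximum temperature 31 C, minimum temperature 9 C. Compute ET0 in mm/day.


Tmean = (Tmax + Tmin)/2 = (31 + 9)/2 = 20.0
ET0 = 0.0023 * 13.6 * (20.0 + 17.8) * sqrt(31 - 9)
ET0 = 0.0023 * 13.6 * 37.8 * 4.690416

5.5459 mm/day


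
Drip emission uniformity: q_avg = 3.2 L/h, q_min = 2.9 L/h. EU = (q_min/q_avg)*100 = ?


EU = (q_min/q_avg)*100 = (2.9/3.2)*100 = 90.6250%

90.6250 %


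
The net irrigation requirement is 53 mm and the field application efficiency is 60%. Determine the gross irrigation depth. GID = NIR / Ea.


Ea = 60% = 0.6
GID = NIR / Ea = 53 / 0.6 = 88.3333 mm

88.3333 mm


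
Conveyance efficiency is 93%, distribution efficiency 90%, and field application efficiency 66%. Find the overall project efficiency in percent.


Ec = 0.93, Eb = 0.9, Ea = 0.66
E = 0.93 * 0.9 * 0.66 * 100 = 55.2420%

55.2420 %


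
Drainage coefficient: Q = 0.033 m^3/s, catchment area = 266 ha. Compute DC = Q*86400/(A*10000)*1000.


DC = Q * 86400 / (A * 10000) * 1000
DC = 0.033 * 86400 / (266 * 10000) * 1000
DC = 2851200.0000 / 2660000

1.0719 mm/day


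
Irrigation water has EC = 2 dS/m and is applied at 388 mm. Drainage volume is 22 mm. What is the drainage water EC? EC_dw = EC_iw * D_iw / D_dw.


EC_dw = EC_iw * D_iw / D_dw
EC_dw = 2 * 388 / 22
EC_dw = 776 / 22

35.2727 dS/m


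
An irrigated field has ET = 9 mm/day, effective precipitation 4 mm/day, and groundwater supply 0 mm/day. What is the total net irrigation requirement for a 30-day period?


Daily deficit = ET - Pe - GW = 9 - 4 - 0 = 5 mm/day
NIR = 5 * 30 = 150 mm

150.0000 mm


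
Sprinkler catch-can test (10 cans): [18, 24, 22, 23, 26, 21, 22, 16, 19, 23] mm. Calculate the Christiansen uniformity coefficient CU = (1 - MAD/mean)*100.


mean = 21.400000 mm
MAD = 2.320000 mm
CU = (1 - 2.320000/21.400000)*100

89.1589 %


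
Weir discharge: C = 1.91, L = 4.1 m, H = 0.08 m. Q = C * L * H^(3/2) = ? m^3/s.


Q = C * L * H^(3/2) = 1.91 * 4.1 * 0.08^1.5 = 1.91 * 4.1 * 0.022627

0.1772 m^3/s


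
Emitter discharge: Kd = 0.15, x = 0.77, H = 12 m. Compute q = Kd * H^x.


q = Kd * H^x = 0.15 * 12^0.77 = 0.15 * 6.775940

1.0164 L/h


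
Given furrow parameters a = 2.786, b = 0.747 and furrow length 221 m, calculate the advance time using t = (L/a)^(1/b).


t = (L/a)^(1/b)
t = (221/2.786)^(1/0.747)
t = 79.325197^(1/0.747)

348.9146 min


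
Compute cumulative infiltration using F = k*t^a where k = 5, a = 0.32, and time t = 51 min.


F = k * t^a = 5 * 51^0.32
F = 5 * 3.519026

17.5951 mm


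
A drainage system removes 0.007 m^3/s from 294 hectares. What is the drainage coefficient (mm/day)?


DC = Q * 86400 / (A * 10000) * 1000
DC = 0.007 * 86400 / (294 * 10000) * 1000
DC = 604800.0000 / 2940000

0.2057 mm/day


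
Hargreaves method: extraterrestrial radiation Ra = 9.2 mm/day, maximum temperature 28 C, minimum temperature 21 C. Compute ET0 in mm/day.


Tmean = (Tmax + Tmin)/2 = (28 + 21)/2 = 24.5
ET0 = 0.0023 * 9.2 * (24.5 + 17.8) * sqrt(28 - 21)
ET0 = 0.0023 * 9.2 * 42.3 * 2.645751

2.3681 mm/day


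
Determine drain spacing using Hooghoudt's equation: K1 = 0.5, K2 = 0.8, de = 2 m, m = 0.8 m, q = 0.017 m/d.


S^2 = 8*K2*de*m/q + 4*K1*m^2/q
S^2 = 8*0.8*2*0.8/0.017 + 4*0.5*0.8^2/0.017
S = sqrt(677.6471)

26.0317 m


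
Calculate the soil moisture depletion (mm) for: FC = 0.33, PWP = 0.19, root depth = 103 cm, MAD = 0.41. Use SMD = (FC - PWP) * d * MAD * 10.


SMD = (FC - PWP) * d * MAD * 10
SMD = (0.33 - 0.19) * 103 * 0.41 * 10
SMD = 0.1400 * 103 * 0.41 * 10

59.1220 mm


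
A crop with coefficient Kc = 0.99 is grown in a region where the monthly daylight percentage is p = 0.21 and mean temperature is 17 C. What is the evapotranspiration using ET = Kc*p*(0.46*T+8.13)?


ET = Kc * p * (0.46*T + 8.13)
ET = 0.99 * 0.21 * (0.46*17 + 8.13)
ET = 0.99 * 0.21 * 15.9500

3.3160 mm/day


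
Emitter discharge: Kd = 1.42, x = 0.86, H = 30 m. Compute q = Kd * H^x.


q = Kd * H^x = 1.42 * 30^0.86 = 1.42 * 18.634780

26.4614 L/h


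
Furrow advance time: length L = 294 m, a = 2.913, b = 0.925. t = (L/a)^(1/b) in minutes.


t = (L/a)^(1/b)
t = (294/2.913)^(1/0.925)
t = 100.926880^(1/0.925)

146.7215 min


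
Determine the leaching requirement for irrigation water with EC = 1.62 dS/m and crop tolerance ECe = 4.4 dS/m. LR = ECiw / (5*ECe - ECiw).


LR = ECiw / (5*ECe - ECiw)
LR = 1.62 / (5*4.4 - 1.62)
LR = 1.62 / 20.3800

0.0795


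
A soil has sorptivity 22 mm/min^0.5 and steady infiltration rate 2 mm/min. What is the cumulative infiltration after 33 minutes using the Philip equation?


F = S*sqrt(t) + A*t
F = 22*sqrt(33) + 2*33
F = 22*5.744563 + 66

192.3804 mm


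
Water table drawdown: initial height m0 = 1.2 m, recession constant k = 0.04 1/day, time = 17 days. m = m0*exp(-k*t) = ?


m = m0 * exp(-k*t)
m = 1.2 * exp(-0.04 * 17)
m = 1.2 * exp(-0.6800)

0.6079 m


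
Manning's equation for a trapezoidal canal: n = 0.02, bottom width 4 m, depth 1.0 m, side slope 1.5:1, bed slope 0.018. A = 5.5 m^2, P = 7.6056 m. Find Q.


R = A/P = 5.5/7.6056 = 0.723151
Q = (1/0.02) * 5.5 * 0.723151^(2/3) * 0.018^0.5

29.7250 m^3/s


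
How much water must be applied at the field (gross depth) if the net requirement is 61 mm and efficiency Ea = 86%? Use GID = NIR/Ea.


Ea = 86% = 0.86
GID = NIR / Ea = 61 / 0.86 = 70.9302 mm

70.9302 mm


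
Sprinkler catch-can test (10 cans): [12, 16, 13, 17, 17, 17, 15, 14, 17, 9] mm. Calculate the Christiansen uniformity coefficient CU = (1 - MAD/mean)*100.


mean = 14.700000 mm
MAD = 2.160000 mm
CU = (1 - 2.160000/14.700000)*100

85.3061 %


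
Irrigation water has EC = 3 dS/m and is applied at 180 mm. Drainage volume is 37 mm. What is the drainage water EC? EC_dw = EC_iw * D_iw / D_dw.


EC_dw = EC_iw * D_iw / D_dw
EC_dw = 3 * 180 / 37
EC_dw = 540 / 37

14.5946 dS/m


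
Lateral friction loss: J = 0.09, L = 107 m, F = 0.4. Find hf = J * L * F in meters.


hf = J * L * F = 0.09 * 107 * 0.4 = 3.8520 m

3.8520 m


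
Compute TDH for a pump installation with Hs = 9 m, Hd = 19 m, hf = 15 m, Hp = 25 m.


TDH = Hs + Hd + hf + Hp = 9 + 19 + 15 + 25 = 68

68 m


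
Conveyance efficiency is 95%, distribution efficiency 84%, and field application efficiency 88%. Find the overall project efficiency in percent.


Ec = 0.95, Eb = 0.84, Ea = 0.88
E = 0.95 * 0.84 * 0.88 * 100 = 70.2240%

70.2240 %


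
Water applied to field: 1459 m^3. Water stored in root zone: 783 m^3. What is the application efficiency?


Ea = V_root / V_field * 100 = 783 / 1459 * 100 = 53.6669%

53.6669 %


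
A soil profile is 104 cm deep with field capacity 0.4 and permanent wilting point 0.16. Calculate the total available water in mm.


AWC = (FC - PWP) * d * 10
AWC = (0.4 - 0.16) * 104 * 10
AWC = 0.2400 * 104 * 10

249.6000 mm


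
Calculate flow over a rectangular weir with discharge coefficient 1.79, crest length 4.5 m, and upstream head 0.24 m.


Q = C * L * H^(3/2) = 1.79 * 4.5 * 0.24^1.5 = 1.79 * 4.5 * 0.117576

0.9471 m^3/s


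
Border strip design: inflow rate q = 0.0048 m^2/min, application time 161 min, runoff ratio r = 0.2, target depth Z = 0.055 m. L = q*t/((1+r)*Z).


L = q*t/((1+r)*Z)
L = 0.0048*161/((1+0.2)*0.055)
L = 0.7728/0.066

11.7091 m


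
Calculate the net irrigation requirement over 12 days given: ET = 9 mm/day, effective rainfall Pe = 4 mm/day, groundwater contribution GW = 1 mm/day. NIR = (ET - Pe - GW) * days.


Daily deficit = ET - Pe - GW = 9 - 4 - 1 = 4 mm/day
NIR = 4 * 12 = 48 mm

48.0000 mm


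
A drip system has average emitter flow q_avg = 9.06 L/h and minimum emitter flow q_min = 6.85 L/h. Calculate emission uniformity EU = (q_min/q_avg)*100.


EU = (q_min/q_avg)*100 = (6.85/9.06)*100 = 75.6071%

75.6071 %


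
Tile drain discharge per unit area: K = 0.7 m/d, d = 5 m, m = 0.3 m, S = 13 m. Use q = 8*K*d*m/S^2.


q = 8*K*d*m/S^2
q = 8*0.7*5*0.3/13^2
q = 8.4000 / 169

0.0497 m/d


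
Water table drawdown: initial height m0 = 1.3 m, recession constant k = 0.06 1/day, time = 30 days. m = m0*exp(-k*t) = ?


m = m0 * exp(-k*t)
m = 1.3 * exp(-0.06 * 30)
m = 1.3 * exp(-1.8000)

0.2149 m


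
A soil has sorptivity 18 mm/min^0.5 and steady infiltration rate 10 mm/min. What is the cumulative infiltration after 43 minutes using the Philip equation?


F = S*sqrt(t) + A*t
F = 18*sqrt(43) + 10*43
F = 18*6.557439 + 430

548.0339 mm


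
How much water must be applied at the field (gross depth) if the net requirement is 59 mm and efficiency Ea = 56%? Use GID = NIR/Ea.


Ea = 56% = 0.56
GID = NIR / Ea = 59 / 0.56 = 105.3571 mm

105.3571 mm


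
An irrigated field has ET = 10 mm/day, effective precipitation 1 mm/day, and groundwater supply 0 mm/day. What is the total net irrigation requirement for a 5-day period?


Daily deficit = ET - Pe - GW = 10 - 1 - 0 = 9 mm/day
NIR = 9 * 5 = 45 mm

45.0000 mm


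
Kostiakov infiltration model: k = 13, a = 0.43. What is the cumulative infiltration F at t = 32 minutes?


F = k * t^a = 13 * 32^0.43
F = 13 * 4.438278

57.6976 mm


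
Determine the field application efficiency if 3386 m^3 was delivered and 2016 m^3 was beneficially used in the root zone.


Ea = V_root / V_field * 100 = 2016 / 3386 * 100 = 59.5393%

59.5393 %


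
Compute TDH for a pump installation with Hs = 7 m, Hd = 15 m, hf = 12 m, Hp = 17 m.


TDH = Hs + Hd + hf + Hp = 7 + 15 + 12 + 17 = 51

51 m


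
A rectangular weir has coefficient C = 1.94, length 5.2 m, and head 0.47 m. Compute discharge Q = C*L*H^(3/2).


Q = C * L * H^(3/2) = 1.94 * 5.2 * 0.47^1.5 = 1.94 * 5.2 * 0.322216

3.2505 m^3/s


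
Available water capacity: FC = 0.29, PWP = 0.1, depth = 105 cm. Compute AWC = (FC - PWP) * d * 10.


AWC = (FC - PWP) * d * 10
AWC = (0.29 - 0.1) * 105 * 10
AWC = 0.1900 * 105 * 10

199.5000 mm


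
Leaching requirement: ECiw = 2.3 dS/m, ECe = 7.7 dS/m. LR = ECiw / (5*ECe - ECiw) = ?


LR = ECiw / (5*ECe - ECiw)
LR = 2.3 / (5*7.7 - 2.3)
LR = 2.3 / 36.2000

0.0635


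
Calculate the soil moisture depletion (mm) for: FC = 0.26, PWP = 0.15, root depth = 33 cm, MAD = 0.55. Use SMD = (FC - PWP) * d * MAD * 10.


SMD = (FC - PWP) * d * MAD * 10
SMD = (0.26 - 0.15) * 33 * 0.55 * 10
SMD = 0.1100 * 33 * 0.55 * 10

19.9650 mm


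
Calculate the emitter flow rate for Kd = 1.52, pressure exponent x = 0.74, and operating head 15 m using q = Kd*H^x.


q = Kd * H^x = 1.52 * 15^0.74 = 1.52 * 7.418354

11.2759 L/h


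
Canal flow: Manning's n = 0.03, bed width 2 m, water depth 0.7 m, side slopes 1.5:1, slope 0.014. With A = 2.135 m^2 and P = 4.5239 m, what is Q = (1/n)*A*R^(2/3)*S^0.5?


R = A/P = 2.135/4.5239 = 0.471938
Q = (1/0.03) * 2.135 * 0.471938^(2/3) * 0.014^0.5

5.1042 m^3/s


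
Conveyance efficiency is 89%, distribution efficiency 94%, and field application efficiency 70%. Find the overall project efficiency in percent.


Ec = 0.89, Eb = 0.94, Ea = 0.7
E = 0.89 * 0.94 * 0.7 * 100 = 58.5620%

58.5620 %


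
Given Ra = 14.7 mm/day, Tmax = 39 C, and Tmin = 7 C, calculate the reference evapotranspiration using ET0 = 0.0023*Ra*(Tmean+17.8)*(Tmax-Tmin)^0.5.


Tmean = (Tmax + Tmin)/2 = (39 + 7)/2 = 23.0
ET0 = 0.0023 * 14.7 * (23.0 + 17.8) * sqrt(39 - 7)
ET0 = 0.0023 * 14.7 * 40.8 * 5.656854

7.8033 mm/day


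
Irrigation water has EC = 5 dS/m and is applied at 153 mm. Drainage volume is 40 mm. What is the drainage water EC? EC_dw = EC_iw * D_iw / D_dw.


EC_dw = EC_iw * D_iw / D_dw
EC_dw = 5 * 153 / 40
EC_dw = 765 / 40

19.1250 dS/m


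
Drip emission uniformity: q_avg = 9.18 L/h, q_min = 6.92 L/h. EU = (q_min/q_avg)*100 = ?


EU = (q_min/q_avg)*100 = (6.92/9.18)*100 = 75.3813%

75.3813 %


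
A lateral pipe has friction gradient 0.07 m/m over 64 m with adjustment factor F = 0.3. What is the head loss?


hf = J * L * F = 0.07 * 64 * 0.3 = 1.3440 m

1.3440 m


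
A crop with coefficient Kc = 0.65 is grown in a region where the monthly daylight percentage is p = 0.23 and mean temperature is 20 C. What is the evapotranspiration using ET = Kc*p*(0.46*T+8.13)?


ET = Kc * p * (0.46*T + 8.13)
ET = 0.65 * 0.23 * (0.46*20 + 8.13)
ET = 0.65 * 0.23 * 17.3300

2.5908 mm/day


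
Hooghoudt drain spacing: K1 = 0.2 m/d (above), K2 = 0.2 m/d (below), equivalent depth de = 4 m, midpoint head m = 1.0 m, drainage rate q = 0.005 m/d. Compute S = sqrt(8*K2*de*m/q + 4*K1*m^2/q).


S^2 = 8*K2*de*m/q + 4*K1*m^2/q
S^2 = 8*0.2*4*1.0/0.005 + 4*0.2*1.0^2/0.005
S = sqrt(1440.0000)

37.9473 m


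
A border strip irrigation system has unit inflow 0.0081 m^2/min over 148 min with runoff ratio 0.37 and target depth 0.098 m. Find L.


L = q*t/((1+r)*Z)
L = 0.0081*148/((1+0.37)*0.098)
L = 1.1988/0.13426

8.9289 m


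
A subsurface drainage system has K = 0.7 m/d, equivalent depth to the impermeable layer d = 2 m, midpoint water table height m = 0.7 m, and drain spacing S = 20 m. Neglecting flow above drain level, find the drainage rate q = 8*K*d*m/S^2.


q = 8*K*d*m/S^2
q = 8*0.7*2*0.7/20^2
q = 7.8400 / 400

0.0196 m/d


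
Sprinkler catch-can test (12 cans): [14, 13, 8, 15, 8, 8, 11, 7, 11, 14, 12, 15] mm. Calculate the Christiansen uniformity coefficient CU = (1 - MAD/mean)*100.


mean = 11.333333 mm
MAD = 2.500000 mm
CU = (1 - 2.500000/11.333333)*100

77.9412 %


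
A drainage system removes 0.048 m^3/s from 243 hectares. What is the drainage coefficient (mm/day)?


DC = Q * 86400 / (A * 10000) * 1000
DC = 0.048 * 86400 / (243 * 10000) * 1000
DC = 4147200.0000 / 2430000

1.7067 mm/day


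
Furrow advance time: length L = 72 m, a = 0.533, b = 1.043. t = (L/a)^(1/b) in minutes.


t = (L/a)^(1/b)
t = (72/0.533)^(1/1.043)
t = 135.084428^(1/1.043)

110.3485 min


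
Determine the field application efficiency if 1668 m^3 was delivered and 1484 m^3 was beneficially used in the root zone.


Ea = V_root / V_field * 100 = 1484 / 1668 * 100 = 88.9688%

88.9688 %


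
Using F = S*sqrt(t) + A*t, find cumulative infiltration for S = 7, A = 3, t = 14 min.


F = S*sqrt(t) + A*t
F = 7*sqrt(14) + 3*14
F = 7*3.741657 + 42

68.1916 mm


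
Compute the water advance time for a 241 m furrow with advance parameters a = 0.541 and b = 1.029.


t = (L/a)^(1/b)
t = (241/0.541)^(1/1.029)
t = 445.471349^(1/1.029)

375.1188 min


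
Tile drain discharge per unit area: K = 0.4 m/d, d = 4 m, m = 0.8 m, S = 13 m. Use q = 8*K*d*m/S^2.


q = 8*K*d*m/S^2
q = 8*0.4*4*0.8/13^2
q = 10.2400 / 169

0.0606 m/d


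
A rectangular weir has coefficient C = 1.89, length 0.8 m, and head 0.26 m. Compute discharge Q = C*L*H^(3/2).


Q = C * L * H^(3/2) = 1.89 * 0.8 * 0.26^1.5 = 1.89 * 0.8 * 0.132575

0.2005 m^3/s


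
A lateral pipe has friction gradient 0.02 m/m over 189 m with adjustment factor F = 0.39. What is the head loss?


hf = J * L * F = 0.02 * 189 * 0.39 = 1.4742 m

1.4742 m


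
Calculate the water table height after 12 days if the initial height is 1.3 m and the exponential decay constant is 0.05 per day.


m = m0 * exp(-k*t)
m = 1.3 * exp(-0.05 * 12)
m = 1.3 * exp(-0.6000)

0.7135 m


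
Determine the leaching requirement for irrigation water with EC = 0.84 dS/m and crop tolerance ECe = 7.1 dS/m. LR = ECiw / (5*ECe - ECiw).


LR = ECiw / (5*ECe - ECiw)
LR = 0.84 / (5*7.1 - 0.84)
LR = 0.84 / 34.6600

0.0242


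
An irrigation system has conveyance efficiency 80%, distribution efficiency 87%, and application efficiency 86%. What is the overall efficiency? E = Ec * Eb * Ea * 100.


Ec = 0.8, Eb = 0.87, Ea = 0.86
E = 0.8 * 0.87 * 0.86 * 100 = 59.8560%

59.8560 %


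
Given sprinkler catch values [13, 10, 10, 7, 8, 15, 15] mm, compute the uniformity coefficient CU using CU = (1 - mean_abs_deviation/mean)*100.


mean = 11.142857 mm
MAD = 2.734694 mm
CU = (1 - 2.734694/11.142857)*100

75.4579 %


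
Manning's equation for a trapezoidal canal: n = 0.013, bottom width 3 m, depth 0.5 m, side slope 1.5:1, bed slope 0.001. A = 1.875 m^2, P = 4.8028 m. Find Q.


R = A/P = 1.875/4.8028 = 0.390397
Q = (1/0.013) * 1.875 * 0.390397^(2/3) * 0.001^0.5

2.4363 m^3/s


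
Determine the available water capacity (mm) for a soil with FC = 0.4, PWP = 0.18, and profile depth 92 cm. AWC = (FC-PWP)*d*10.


AWC = (FC - PWP) * d * 10
AWC = (0.4 - 0.18) * 92 * 10
AWC = 0.2200 * 92 * 10

202.4000 mm


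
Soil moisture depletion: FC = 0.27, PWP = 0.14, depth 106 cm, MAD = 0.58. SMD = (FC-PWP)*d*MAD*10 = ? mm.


SMD = (FC - PWP) * d * MAD * 10
SMD = (0.27 - 0.14) * 106 * 0.58 * 10
SMD = 0.1300 * 106 * 0.58 * 10

79.9240 mm


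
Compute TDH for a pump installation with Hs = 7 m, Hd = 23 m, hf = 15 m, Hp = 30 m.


TDH = Hs + Hd + hf + Hp = 7 + 23 + 15 + 30 = 75

75 m


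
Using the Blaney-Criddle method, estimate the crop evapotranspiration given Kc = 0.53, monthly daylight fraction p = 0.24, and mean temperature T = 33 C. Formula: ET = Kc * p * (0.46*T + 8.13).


ET = Kc * p * (0.46*T + 8.13)
ET = 0.53 * 0.24 * (0.46*33 + 8.13)
ET = 0.53 * 0.24 * 23.3100

2.9650 mm/day


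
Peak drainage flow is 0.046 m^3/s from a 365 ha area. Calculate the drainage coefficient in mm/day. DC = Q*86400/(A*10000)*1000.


DC = Q * 86400 / (A * 10000) * 1000
DC = 0.046 * 86400 / (365 * 10000) * 1000
DC = 3974400.0000 / 3650000

1.0889 mm/day


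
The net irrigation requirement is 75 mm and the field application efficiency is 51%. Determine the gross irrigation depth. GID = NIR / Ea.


Ea = 51% = 0.51
GID = NIR / Ea = 75 / 0.51 = 147.0588 mm

147.0588 mm


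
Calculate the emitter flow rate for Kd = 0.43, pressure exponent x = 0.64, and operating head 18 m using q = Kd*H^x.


q = Kd * H^x = 0.43 * 18^0.64 = 0.43 * 6.358789

2.7343 L/h


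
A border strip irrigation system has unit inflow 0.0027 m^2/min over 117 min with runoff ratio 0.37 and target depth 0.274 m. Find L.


L = q*t/((1+r)*Z)
L = 0.0027*117/((1+0.37)*0.274)
L = 0.3159/0.37538

0.8415 m


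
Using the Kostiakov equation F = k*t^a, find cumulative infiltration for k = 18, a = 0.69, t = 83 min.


F = k * t^a = 18 * 83^0.69
F = 18 * 21.094240

379.6963 mm


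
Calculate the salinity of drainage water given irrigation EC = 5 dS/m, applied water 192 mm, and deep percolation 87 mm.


EC_dw = EC_iw * D_iw / D_dw
EC_dw = 5 * 192 / 87
EC_dw = 960 / 87

11.0345 dS/m


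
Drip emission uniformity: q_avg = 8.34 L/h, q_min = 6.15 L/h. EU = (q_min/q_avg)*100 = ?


EU = (q_min/q_avg)*100 = (6.15/8.34)*100 = 73.7410%

73.7410 %


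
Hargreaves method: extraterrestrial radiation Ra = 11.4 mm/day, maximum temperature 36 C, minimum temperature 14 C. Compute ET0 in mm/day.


Tmean = (Tmax + Tmin)/2 = (36 + 14)/2 = 25.0
ET0 = 0.0023 * 11.4 * (25.0 + 17.8) * sqrt(36 - 14)
ET0 = 0.0023 * 11.4 * 42.8 * 4.690416

5.2637 mm/day


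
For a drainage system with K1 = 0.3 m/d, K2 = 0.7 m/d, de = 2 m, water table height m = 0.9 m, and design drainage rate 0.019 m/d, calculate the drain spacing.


S^2 = 8*K2*de*m/q + 4*K1*m^2/q
S^2 = 8*0.7*2*0.9/0.019 + 4*0.3*0.9^2/0.019
S = sqrt(581.6842)

24.1181 m


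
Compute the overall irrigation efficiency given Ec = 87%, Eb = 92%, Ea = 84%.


Ec = 0.87, Eb = 0.92, Ea = 0.84
E = 0.87 * 0.92 * 0.84 * 100 = 67.2336%

67.2336 %


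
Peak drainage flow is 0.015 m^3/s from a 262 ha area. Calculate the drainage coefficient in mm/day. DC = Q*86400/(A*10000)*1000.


DC = Q * 86400 / (A * 10000) * 1000
DC = 0.015 * 86400 / (262 * 10000) * 1000
DC = 1296000.0000 / 2620000

0.4947 mm/day


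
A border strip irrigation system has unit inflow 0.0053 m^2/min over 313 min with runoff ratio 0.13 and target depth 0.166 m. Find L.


L = q*t/((1+r)*Z)
L = 0.0053*313/((1+0.13)*0.166)
L = 1.6589/0.18758

8.8437 m


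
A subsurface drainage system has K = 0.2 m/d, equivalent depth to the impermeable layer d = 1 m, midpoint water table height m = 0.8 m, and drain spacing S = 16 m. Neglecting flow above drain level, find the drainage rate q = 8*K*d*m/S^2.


q = 8*K*d*m/S^2
q = 8*0.2*1*0.8/16^2
q = 1.2800 / 256

0.0050 m/d


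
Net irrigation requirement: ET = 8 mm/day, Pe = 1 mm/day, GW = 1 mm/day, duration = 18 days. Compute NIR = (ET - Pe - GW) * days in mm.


Daily deficit = ET - Pe - GW = 8 - 1 - 1 = 6 mm/day
NIR = 6 * 18 = 108 mm

108.0000 mm


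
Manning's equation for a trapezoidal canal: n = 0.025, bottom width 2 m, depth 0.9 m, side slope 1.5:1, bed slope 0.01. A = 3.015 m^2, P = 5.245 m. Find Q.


R = A/P = 3.015/5.245 = 0.574833
Q = (1/0.025) * 3.015 * 0.574833^(2/3) * 0.01^0.5

8.3376 m^3/s


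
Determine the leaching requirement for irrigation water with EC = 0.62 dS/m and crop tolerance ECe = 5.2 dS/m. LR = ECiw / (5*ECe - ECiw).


LR = ECiw / (5*ECe - ECiw)
LR = 0.62 / (5*5.2 - 0.62)
LR = 0.62 / 25.3800

0.0244


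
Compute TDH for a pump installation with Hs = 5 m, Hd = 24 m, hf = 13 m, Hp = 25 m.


TDH = Hs + Hd + hf + Hp = 5 + 24 + 13 + 25 = 67

67 m


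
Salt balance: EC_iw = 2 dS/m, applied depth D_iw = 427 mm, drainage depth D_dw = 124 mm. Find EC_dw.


EC_dw = EC_iw * D_iw / D_dw
EC_dw = 2 * 427 / 124
EC_dw = 854 / 124

6.8871 dS/m


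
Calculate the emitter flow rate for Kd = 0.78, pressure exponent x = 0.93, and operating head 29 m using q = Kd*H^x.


q = Kd * H^x = 0.78 * 29^0.93 = 0.78 * 22.910266

17.8700 L/h


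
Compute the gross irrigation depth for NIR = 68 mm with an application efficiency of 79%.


Ea = 79% = 0.79
GID = NIR / Ea = 68 / 0.79 = 86.0759 mm

86.0759 mm


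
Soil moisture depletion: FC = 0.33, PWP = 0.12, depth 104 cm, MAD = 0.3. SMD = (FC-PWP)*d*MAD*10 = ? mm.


SMD = (FC - PWP) * d * MAD * 10
SMD = (0.33 - 0.12) * 104 * 0.3 * 10
SMD = 0.2100 * 104 * 0.3 * 10

65.5200 mm


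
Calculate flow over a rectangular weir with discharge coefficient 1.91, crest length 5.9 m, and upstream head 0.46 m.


Q = C * L * H^(3/2) = 1.91 * 5.9 * 0.46^1.5 = 1.91 * 5.9 * 0.311987

3.5158 m^3/s


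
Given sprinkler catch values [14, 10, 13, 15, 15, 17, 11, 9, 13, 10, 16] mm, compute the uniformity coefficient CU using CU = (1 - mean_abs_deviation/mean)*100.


mean = 13.000000 mm
MAD = 2.181818 mm
CU = (1 - 2.181818/13.000000)*100

83.2168 %


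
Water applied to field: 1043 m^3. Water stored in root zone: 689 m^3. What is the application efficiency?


Ea = V_root / V_field * 100 = 689 / 1043 * 100 = 66.0594%

66.0594 %


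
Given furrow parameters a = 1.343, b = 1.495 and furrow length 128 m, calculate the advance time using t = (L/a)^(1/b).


t = (L/a)^(1/b)
t = (128/1.343)^(1/1.495)
t = 95.309010^(1/1.495)

21.0783 min


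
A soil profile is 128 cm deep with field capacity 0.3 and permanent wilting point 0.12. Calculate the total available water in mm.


AWC = (FC - PWP) * d * 10
AWC = (0.3 - 0.12) * 128 * 10
AWC = 0.1800 * 128 * 10

230.4000 mm


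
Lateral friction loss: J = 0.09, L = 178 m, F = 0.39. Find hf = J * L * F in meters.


hf = J * L * F = 0.09 * 178 * 0.39 = 6.2478 m

6.2478 m


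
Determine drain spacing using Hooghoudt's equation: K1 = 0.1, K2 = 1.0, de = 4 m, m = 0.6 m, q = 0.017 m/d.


S^2 = 8*K2*de*m/q + 4*K1*m^2/q
S^2 = 8*1.0*4*0.6/0.017 + 4*0.1*0.6^2/0.017
S = sqrt(1137.8824)

33.7325 m


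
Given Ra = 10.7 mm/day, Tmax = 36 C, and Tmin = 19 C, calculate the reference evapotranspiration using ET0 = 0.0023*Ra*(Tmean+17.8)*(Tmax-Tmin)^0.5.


Tmean = (Tmax + Tmin)/2 = (36 + 19)/2 = 27.5
ET0 = 0.0023 * 10.7 * (27.5 + 17.8) * sqrt(36 - 19)
ET0 = 0.0023 * 10.7 * 45.3 * 4.123106

4.5966 mm/day


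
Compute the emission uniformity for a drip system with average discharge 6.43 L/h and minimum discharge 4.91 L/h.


EU = (q_min/q_avg)*100 = (4.91/6.43)*100 = 76.3608%

76.3608 %


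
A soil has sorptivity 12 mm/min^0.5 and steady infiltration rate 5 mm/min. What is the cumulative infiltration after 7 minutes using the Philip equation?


F = S*sqrt(t) + A*t
F = 12*sqrt(7) + 5*7
F = 12*2.645751 + 35

66.7490 mm


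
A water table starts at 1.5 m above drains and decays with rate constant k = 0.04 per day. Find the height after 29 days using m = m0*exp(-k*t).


m = m0 * exp(-k*t)
m = 1.5 * exp(-0.04 * 29)
m = 1.5 * exp(-1.1600)

0.4702 m


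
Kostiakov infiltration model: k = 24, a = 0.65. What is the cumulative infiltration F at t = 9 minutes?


F = k * t^a = 24 * 9^0.65
F = 24 * 4.171168

100.1080 mm


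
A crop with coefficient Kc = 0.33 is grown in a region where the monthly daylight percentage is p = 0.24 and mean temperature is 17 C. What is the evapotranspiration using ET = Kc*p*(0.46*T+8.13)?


ET = Kc * p * (0.46*T + 8.13)
ET = 0.33 * 0.24 * (0.46*17 + 8.13)
ET = 0.33 * 0.24 * 15.9500

1.2632 mm/day


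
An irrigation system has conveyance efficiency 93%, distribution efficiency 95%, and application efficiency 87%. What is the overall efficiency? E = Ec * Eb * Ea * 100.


Ec = 0.93, Eb = 0.95, Ea = 0.87
E = 0.93 * 0.95 * 0.87 * 100 = 76.8645%

76.8645 %


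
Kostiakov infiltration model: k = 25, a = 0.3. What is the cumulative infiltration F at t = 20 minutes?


F = k * t^a = 25 * 20^0.3
F = 25 * 2.456456

61.4114 mm


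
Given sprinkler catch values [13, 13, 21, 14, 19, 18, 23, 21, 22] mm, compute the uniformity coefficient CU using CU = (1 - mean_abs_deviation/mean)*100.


mean = 18.222222 mm
MAD = 3.308642 mm
CU = (1 - 3.308642/18.222222)*100

81.8428 %


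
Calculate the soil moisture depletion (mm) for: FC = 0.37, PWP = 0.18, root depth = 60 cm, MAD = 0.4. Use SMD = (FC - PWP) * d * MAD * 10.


SMD = (FC - PWP) * d * MAD * 10
SMD = (0.37 - 0.18) * 60 * 0.4 * 10
SMD = 0.1900 * 60 * 0.4 * 10

45.6000 mm


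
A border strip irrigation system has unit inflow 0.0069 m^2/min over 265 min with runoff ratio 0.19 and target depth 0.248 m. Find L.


L = q*t/((1+r)*Z)
L = 0.0069*265/((1+0.19)*0.248)
L = 1.8285/0.29512

6.1958 m


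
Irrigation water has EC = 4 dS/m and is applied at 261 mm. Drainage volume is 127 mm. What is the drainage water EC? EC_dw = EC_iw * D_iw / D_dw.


EC_dw = EC_iw * D_iw / D_dw
EC_dw = 4 * 261 / 127
EC_dw = 1044 / 127

8.2205 dS/m


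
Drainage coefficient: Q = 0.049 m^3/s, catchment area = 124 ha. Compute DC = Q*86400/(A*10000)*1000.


DC = Q * 86400 / (A * 10000) * 1000
DC = 0.049 * 86400 / (124 * 10000) * 1000
DC = 4233600.0000 / 1240000

3.4142 mm/day


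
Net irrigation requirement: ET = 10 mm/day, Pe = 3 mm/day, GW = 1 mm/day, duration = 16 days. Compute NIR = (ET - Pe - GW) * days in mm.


Daily deficit = ET - Pe - GW = 10 - 3 - 1 = 6 mm/day
NIR = 6 * 16 = 96 mm

96.0000 mm


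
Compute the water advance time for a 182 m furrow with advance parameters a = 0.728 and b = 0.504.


t = (L/a)^(1/b)
t = (182/0.728)^(1/0.504)
t = 250.000000^(1/0.504)

57255.5351 min


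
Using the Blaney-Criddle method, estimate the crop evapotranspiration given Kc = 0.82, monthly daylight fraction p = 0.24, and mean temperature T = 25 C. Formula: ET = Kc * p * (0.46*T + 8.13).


ET = Kc * p * (0.46*T + 8.13)
ET = 0.82 * 0.24 * (0.46*25 + 8.13)
ET = 0.82 * 0.24 * 19.6300

3.8632 mm/day


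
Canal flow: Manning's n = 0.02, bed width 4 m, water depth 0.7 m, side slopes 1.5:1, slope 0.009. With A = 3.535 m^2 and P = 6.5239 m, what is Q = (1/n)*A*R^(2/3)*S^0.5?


R = A/P = 3.535/6.5239 = 0.541854
Q = (1/0.02) * 3.535 * 0.541854^(2/3) * 0.009^0.5

11.1447 m^3/s
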